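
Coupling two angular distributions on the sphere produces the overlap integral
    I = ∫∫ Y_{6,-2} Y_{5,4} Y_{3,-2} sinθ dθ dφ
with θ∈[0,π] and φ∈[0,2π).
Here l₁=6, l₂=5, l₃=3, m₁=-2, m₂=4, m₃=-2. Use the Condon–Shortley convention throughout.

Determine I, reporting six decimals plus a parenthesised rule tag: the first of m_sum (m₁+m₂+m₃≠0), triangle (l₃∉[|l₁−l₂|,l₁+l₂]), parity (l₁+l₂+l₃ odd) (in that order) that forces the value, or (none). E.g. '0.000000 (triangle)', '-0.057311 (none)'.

-0.139560 (none)

Rules hold: Σm=0, L=14 even, 1≤3≤11.
N = 13·11·7 = 1001
Δ = 8!·4!·2!/15! = 1/675675
Racah Σ t=3..5: t=3:−1/8640 t=4:+1/2304 t=5:−1/8640 = 7/34560
⇒ 3j(6 5 3; 0 0 0)² = 7/429, sgn -1
Racah Σ t=7..8: t=7:−1/60480 t=8:+1/967680 = -1/64512
⇒ 3j(6 5 3; -2 4 -2)² = 15/1001, sgn +1
4πI² = N·(3j₀)²·(3jₘ)² = 35/143
I = -1·√(0.244755/4π) = -0.13956004
No selection rule forces the value: the integral is nonzero (none).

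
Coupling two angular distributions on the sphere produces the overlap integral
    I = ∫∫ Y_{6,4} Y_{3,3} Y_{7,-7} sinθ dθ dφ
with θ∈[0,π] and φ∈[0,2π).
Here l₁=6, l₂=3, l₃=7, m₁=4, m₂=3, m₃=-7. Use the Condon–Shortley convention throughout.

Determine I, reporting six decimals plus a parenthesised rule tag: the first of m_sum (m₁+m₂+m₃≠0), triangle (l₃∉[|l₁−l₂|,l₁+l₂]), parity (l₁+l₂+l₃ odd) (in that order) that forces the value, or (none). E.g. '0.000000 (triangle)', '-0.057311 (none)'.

m-sum 0 ✓  L=16 even ✓  3≤7≤9 ✓
Π(2lᵢ+1) = 13×7×15 = 1365
triangle coeff Δ(6,3,7) = 1/2042040
Σ_t [0,2]: t=0:+1/207360 t=1:−1/57600 t=2:+1/207360 = -1/129600
(3j)²=168/12155 [(6 3 7; 0 0 0)], sign=+1
Σ_t [2,2]: t=2:+1/174182400 = 1/174182400
(3j)²=1/136 [(6 3 7; 4 3 -7)], sign=+1
⇒ 4πI² = 441/3179
I = (+1)√(441/3179/(4π)) = 0.10506767
No selection rule forces the value: the integral is nonzero (none).

0.105068 (none)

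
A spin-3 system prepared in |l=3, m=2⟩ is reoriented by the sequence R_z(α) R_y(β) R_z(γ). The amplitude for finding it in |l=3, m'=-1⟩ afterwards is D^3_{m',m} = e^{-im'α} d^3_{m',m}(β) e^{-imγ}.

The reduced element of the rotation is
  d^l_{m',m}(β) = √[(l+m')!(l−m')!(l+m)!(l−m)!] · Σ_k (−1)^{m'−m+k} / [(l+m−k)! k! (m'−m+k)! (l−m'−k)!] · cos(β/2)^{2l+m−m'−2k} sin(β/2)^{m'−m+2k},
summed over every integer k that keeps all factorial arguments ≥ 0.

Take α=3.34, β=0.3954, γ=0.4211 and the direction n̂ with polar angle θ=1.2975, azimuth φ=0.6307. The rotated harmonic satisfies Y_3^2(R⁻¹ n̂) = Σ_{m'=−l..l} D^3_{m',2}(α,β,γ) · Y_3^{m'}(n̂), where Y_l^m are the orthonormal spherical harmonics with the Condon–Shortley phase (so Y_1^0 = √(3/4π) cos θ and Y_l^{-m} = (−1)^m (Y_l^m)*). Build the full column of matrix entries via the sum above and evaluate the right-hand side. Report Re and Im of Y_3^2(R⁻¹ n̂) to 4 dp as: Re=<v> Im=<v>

Need the full column D^3_{m',2} for m'=−3..3 at α=3.3400, β=0.3954, γ=0.4211.
cos(β/2)=0.980521, sin(β/2)=0.196415
d^3_{-3,2}: single k=5 term ⇒ +0.000702;  D = -0.000681+0.000172i
d^3_{-2,2}: k∈[4..5] ⇒ +0.007154 -0.000057 = +0.007097;  D = +0.006405-0.003057i
d^3_{-1,2}: k∈[3..4] ⇒ +0.045178 -0.000906 = +0.044271;  D = -0.035409+0.026573i
d^3_{0,2}: k∈[2..3] ⇒ +0.195315 -0.007837 = +0.187478;  D = +0.124827-0.139879i
d^3_{1,2}: k∈[1..2] ⇒ +0.562935 -0.045178 = +0.517757;  D = -0.261828+0.446675i
d^3_{2,2}: k∈[0..1] ⇒ +0.888671 -0.178297 = +0.710374;  D = +0.231389-0.671633i
d^3_{3,2}: single k=0 term ⇒ -0.436048;  D = +0.057985-0.432175i
Y_3^{m'}(θ=1.2975,φ=0.6307) and Σ D·Y over m':
  (-0.0007+0.0002i)·(-0.1176-0.3534i)  (+0.0064-0.0031i)·(+0.0779-0.2436i)  (-0.0354+0.0266i)·(-0.1598+0.1167i)  (+0.1248-0.1399i)·(-0.2655+0.0000i)  (-0.2618+0.4467i)·(+0.1598+0.1167i)  (+0.2314-0.6716i)·(+0.0779+0.2436i)  (+0.0580-0.4322i)·(+0.1176-0.3534i)
Y_3^2(R⁻¹ n̂) = -0.088918+0.000740i

Re=-0.0889 Im=0.0007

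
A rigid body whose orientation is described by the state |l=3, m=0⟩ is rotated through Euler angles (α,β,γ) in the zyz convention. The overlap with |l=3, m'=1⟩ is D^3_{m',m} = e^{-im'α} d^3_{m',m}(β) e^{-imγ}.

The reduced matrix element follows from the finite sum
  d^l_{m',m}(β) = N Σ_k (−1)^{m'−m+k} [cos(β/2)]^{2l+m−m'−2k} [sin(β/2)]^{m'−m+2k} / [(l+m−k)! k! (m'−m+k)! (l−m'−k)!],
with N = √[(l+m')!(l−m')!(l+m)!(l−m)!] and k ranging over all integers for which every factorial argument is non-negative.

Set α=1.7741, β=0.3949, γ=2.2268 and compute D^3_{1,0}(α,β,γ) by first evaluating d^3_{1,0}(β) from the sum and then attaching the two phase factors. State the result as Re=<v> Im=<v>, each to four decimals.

Re=0.1096 Im=0.5319

D^3_{1,0}(1.7741,0.3949,2.2268) = e^{-i·1·1.7741}·d^3_{1,0}(0.3949)·e^{-i·0·2.2268}. Compute d first:
Half-angle: c=0.980570, s=0.196170. N=√(24·2·6·6)=41.569219
k: max(0,(0)−(1))=0 … min(3+(0),3−(1))=2
  k=0: (−1)^1·41.5692/(12)·0.9806^5·0.1962^1 = -0.616049
  k=1: (−1)^2·41.5692/(4)·0.9806^3·0.1962^3 = +0.073968
  k=2: (−1)^3·41.5692/(12)·0.9806^1·0.1962^5 = -0.000987
d^3_{1,0}(0.3949) = -0.616049 +0.073968 -0.000987 = -0.543068
Phases: e^{-i·(1)·1.7741}=-0.201906-0.979405i, e^{-i·(0)·2.2268}=+1.000000+0.000000i ⇒ D=+0.109649+0.531883i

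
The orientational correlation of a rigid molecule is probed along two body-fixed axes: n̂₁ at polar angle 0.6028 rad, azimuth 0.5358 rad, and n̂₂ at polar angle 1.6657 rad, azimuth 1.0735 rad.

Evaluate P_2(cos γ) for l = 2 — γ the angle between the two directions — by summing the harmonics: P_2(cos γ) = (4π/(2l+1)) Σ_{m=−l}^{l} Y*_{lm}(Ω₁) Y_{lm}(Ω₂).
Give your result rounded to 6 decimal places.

Expand P_2 via completeness: Σ_{m} conj(Y_{2,m}) at Ω₁ times Y_{2,m} at Ω₂ —
  term(m=-2) = +0.022595-0.041816i   from Y*(Ω₁)=+0.059439+0.109010i, Y(Ω₂)=-0.208570-0.320997i
  term(m=-1) = -0.022584+0.013467i   from Y*(Ω₁)=+0.310238+0.184199i, Y(Ω₂)=-0.034767+0.064051i
  term(m=+0) = -0.100248+0.000000i   from Y*(Ω₁)=+0.326651-0.000000i, Y(Ω₂)=-0.306895+0.000000i
  term(m=+1) = -0.022584-0.013467i   from Y*(Ω₁)=-0.310238+0.184199i, Y(Ω₂)=+0.034767+0.064051i
  term(m=+2) = +0.022595+0.041816i   from Y*(Ω₁)=+0.059439-0.109010i, Y(Ω₂)=-0.208570+0.320997i
Accumulated sum -0.100226+0.000000i; after 4π/(2l+1) scaling, -0.251896+0.000000i ⇒ P_2 = -0.251896

-0.251896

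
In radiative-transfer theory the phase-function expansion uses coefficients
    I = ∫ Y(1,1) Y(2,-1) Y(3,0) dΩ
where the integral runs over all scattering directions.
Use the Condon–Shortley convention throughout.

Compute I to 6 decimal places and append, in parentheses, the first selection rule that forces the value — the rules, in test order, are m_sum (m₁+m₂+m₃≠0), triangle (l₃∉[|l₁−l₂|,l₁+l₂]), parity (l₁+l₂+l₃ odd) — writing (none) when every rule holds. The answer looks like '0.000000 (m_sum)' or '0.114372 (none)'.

0.143048 (none)

Checks pass: Σm=0; 6 even; l₃=3∈[1,3].
(2·1+1)(2·2+1)(2·3+1) = 105
Δ: 0! 2! 4! / 7! → 1/105
sum: t=0:+1/4 = 1/4
3j²(1 2 3; 0 0 0) = Δ·Π!·Σ² = 3/35  (sign -1)
sum: t=0:+1/12 = 1/12
3j²(1 2 3; 1 -1 0) = Δ·Π!·Σ² = 1/35  (sign -1)
combine: 4πI² = 105·3/35·1/35 = 9/35
take √, sign +1: I = 0.14304817
No selection rule forces the value: the integral is nonzero (none).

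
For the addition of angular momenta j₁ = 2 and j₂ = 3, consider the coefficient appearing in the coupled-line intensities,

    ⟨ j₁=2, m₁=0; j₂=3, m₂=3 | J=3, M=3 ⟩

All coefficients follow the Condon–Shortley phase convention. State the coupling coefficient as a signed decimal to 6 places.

triangle: 2!·2!·4!/9! = 96/362880
(j±m)!: 2!·2!·6!·0!·6!·0! = 2073600
prefactor² = (2J+1)·Δ·N² = 3840
  k=2: +1/(2!·0!·0!·4!·2!·0!) = 1/96
Σ = 1/96  ⇒  CG² = 3840·(1/96)² = 5/12
CG = +√(5/12) = +0.645497

+√(5/12) ≈ +0.645497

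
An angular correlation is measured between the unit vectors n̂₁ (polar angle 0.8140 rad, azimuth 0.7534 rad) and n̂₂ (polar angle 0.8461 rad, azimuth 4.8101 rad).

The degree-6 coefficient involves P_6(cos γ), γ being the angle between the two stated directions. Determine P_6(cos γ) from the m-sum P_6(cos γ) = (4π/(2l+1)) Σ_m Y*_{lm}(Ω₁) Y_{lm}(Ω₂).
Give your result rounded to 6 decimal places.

-0.217281

Summing Y*_{l m}(θ₁,φ₁)·Y_{l m}(θ₂,φ₂) over m ∈ [−6, 6]; prefactor 4π/(2·6+1) = 0.966644:
  m=-6: (-0.01361 - 0.07004j) × (-0.07088 + 0.04708j) = 0.00426 + 0.00432j  (running Σ = 0.00426 + 0.00432j)
  m=-5: (-0.18922 - 0.13664j) × (0.12249 + 0.23045j) = 0.00831 - 0.06034j  (running Σ = 0.01257 - 0.05602j)
  m=-4: (-0.41383 + 0.05326j) × (0.39740 - 0.16374j) = -0.15573 + 0.08893j  (running Σ = -0.14316 + 0.03291j)
  m=-3: (-0.23894 + 0.28986j) × (-0.09603 - 0.31818j) = 0.11517 + 0.04819j  (running Σ = -0.02799 + 0.08109j)
  m=-2: (-0.00167 - 0.02608j) × (0.09623 - 0.01905j) = -0.00066 - 0.00248j  (running Σ = -0.02865 + 0.07862j)
  m=-1: (-0.27131 - 0.25448j) × (-0.03612 - 0.36846j) = -0.08397 + 0.10916j  (running Σ = -0.11261 + 0.18778j)
  m=0: (-0.08290 + 0.00000j) × (-0.00543 + 0.00000j) = 0.00045 + 0.00000j  (running Σ = -0.11216 + 0.18778j)
  m=1: (0.27131 - 0.25448j) × (0.03612 - 0.36846j) = -0.08397 - 0.10916j  (running Σ = -0.19613 + 0.07862j)
  m=2: (-0.00167 + 0.02608j) × (0.09623 + 0.01905j) = -0.00066 + 0.00248j  (running Σ = -0.19679 + 0.08109j)
  m=3: (0.23894 + 0.28986j) × (0.09603 - 0.31818j) = 0.11517 - 0.04819j  (running Σ = -0.08162 + 0.03291j)
  m=4: (-0.41383 - 0.05326j) × (0.39740 + 0.16374j) = -0.15573 - 0.08893j  (running Σ = -0.23735 - 0.05602j)
  m=5: (0.18922 - 0.13664j) × (-0.12249 + 0.23045j) = 0.00831 + 0.06034j  (running Σ = -0.22904 + 0.00432j)
  m=6: (-0.01361 + 0.07004j) × (-0.07088 - 0.04708j) = 0.00426 - 0.00432j  (running Σ = -0.22478 + 0.00000j)
Accumulated sum -0.22478 + 0.00000j; after 4π/(2l+1) scaling, -0.21728 + 0.00000j ⇒ P_6 = -0.217281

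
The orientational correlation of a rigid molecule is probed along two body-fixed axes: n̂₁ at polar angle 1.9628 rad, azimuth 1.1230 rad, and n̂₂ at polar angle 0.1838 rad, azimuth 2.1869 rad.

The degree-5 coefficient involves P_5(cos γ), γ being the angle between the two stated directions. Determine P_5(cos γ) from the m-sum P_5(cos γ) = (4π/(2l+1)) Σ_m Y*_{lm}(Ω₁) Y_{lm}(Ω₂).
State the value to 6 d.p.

Term-by-term m-sum for l=5 (normalisation 4π/11 = 1.142397):
  m=-5: Y*=+0.245575-0.193833i  Y=-0.000006+0.000094i  product +0.000017+0.000024i
  m=-4: Y*=+0.089409+0.399098i  Y=-0.001255-0.001009i  product +0.000290-0.000591i
  m=-3: Y*=-0.083420-0.019304i  Y=+0.015639-0.004455i  product -0.001391+0.000070i
  m=-2: Y*=-0.194295+0.242638i  Y=-0.035122+0.099735i  product -0.017376-0.027900i
  m=-1: Y*=-0.076383-0.159018i  Y=-0.239764-0.338629i  product -0.035534+0.063992i
  m=+0: Y*=-0.273674-0.000000i  Y=+0.712843+0.000000i  product -0.195086-0.000000i
  m=+1: Y*=+0.076383-0.159018i  Y=+0.239764-0.338629i  product -0.035534-0.063992i
  m=+2: Y*=-0.194295-0.242638i  Y=-0.035122-0.099735i  product -0.017376+0.027900i
  m=+3: Y*=+0.083420-0.019304i  Y=-0.015639-0.004455i  product -0.001391-0.000070i
  m=+4: Y*=+0.089409-0.399098i  Y=-0.001255+0.001009i  product +0.000290+0.000591i
  m=+5: Y*=-0.245575-0.193833i  Y=+0.000006+0.000094i  product +0.000017-0.000024i
Σ over m = -0.303072+0.000000i; ×(4π/11) → -0.346229+0.000000i. Real part: -0.346229

-0.346229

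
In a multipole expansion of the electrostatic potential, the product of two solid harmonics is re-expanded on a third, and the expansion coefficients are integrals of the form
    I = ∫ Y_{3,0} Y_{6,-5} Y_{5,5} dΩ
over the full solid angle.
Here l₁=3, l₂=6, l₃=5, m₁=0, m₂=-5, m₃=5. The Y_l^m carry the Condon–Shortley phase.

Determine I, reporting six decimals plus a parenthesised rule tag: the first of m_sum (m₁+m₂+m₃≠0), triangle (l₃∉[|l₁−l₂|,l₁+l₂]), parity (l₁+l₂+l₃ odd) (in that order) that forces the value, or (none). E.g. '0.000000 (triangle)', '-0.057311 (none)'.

Checks pass: Σm=0; 14 even; l₃=5∈[3,9].
(2·3+1)(2·6+1)(2·5+1) = 1001
Δ: 4! 2! 8! / 15! → 1/675675
sum: t=1:−1/8640 t=2:+1/2304 t=3:−1/8640 = 7/34560
3j²(3 6 5; 0 0 0) = Δ·Π!·Σ² = 7/429  (sign -1)
sum: t=1:−1/483840 = -1/483840
3j²(3 6 5; 0 -5 5) = Δ·Π!·Σ² = 3/91  (sign -1)
combine: 4πI² = 1001·7/429·3/91 = 7/13
take √, sign +1: I = 0.20700098
No selection rule forces the value: the integral is nonzero (none).

0.207001 (none)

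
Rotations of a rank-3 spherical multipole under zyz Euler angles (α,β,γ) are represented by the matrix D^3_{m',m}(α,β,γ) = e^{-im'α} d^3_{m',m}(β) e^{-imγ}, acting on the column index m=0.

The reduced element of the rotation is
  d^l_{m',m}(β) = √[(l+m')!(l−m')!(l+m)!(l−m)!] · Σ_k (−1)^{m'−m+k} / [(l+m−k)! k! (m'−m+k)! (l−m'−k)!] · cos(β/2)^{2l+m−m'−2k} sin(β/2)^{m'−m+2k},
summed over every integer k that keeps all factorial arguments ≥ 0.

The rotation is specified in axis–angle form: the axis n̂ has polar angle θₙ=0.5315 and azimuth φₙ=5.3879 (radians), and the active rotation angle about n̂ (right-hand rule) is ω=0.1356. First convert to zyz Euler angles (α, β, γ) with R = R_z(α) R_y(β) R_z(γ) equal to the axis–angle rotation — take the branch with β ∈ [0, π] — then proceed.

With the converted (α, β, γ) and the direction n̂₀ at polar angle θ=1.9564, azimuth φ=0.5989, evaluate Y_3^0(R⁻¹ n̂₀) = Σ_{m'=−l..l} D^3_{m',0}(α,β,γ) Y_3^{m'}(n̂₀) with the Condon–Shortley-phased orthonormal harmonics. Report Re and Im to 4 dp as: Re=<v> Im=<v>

Axis–angle → zyz. n̂ = (sinθₙcosφₙ, sinθₙsinφₙ, cosθₙ) = (+0.316917, -0.395521, +0.862048), ω = 0.1356.
R = I cosω + sinω [n̂]ₓ + (1−cosω) n̂n̂ᵀ gives
  R = [+0.991742, -0.117686, -0.050961; +0.115385, +0.992256, -0.045972; +0.055976, +0.039713, +0.997642]
β = atan2(√(R₁₃²+R₂₃²), R₃₃) = 0.068687; α = atan2(R₂₃, R₁₃) mod 2π = 3.875574; γ = atan2(R₃₂, −R₃₁) mod 2π = 2.524551
Need the full column D^3_{m',0} for m'=−3..3 at α=3.8756, β=0.0687, γ=2.5246.
cos(β/2)=0.999410, sin(β/2)=0.034337
d^3_{-3,0}: single k=3 term ⇒ +0.000181;  D = +0.000107-0.000146i
d^3_{-2,0}: k∈[2..3] ⇒ +0.006442 -0.000008 = +0.006435;  D = +0.000661+0.006401i
d^3_{-1,0}: k∈[1..3] ⇒ +0.118595 -0.000420 +0.000000 = +0.118175;  D = -0.087747-0.079157i
d^3_{0,0}: k∈[0..3] ⇒ +0.996467 -0.010586 +0.000012 -0.000000 = +0.985894;  D = +0.985894+0.000000i
d^3_{1,0}: k∈[0..2] ⇒ -0.118595 +0.000420 -0.000000 = -0.118175;  D = +0.087747-0.079157i
d^3_{2,0}: k∈[0..1] ⇒ +0.006442 -0.000008 = +0.006435;  D = +0.000661-0.006401i
d^3_{3,0}: single k=0 term ⇒ -0.000181;  D = -0.000107-0.000146i
Y_3^{m'}(θ=1.9564,φ=0.5989) and Σ D·Y over m':
  (+0.0001-0.0001i)·(-0.0743-0.3235i)  (+0.0007+0.0064i)·(-0.1203+0.3073i)  (-0.0877-0.0792i)·(-0.0724+0.0494i)  (+0.9859+0.0000i)·(+0.3218+0.0000i)  (+0.0877-0.0792i)·(+0.0724+0.0494i)  (+0.0007-0.0064i)·(-0.1203-0.3073i)  (-0.0001-0.0001i)·(+0.0743-0.3235i)
Y_3^0(R⁻¹ n̂) = +0.333579+0.000000i

Re=0.3336 Im=0.0000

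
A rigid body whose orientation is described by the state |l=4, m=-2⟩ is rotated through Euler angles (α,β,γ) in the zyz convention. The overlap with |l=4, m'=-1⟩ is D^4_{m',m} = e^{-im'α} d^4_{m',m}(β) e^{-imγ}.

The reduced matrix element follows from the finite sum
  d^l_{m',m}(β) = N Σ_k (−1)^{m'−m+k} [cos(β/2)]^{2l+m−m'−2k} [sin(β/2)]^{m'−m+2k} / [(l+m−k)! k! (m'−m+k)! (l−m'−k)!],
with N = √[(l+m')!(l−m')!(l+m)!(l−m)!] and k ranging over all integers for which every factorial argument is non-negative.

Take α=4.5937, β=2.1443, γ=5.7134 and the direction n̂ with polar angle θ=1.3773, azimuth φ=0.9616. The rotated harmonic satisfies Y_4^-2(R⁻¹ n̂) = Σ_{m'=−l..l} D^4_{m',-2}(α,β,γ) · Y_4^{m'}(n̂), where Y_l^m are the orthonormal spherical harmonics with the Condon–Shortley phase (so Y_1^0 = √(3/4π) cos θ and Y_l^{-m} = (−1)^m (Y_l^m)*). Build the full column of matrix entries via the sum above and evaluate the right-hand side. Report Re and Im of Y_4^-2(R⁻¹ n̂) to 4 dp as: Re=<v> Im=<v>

Re=-0.3962 Im=-0.0144

Need the full column D^4_{m',-2} for m'=−4..4 at α=4.5937, β=2.1443, γ=5.7134.
cos(β/2)=0.478237, sin(β/2)=0.878231
d^4_{-4,-2}: single k=2 term ⇒ +0.048827;  D = -0.002125-0.048780i
d^4_{-3,-2}: k∈[1..2] ⇒ +0.018801 -0.190208 = -0.171407;  D = -0.170923-0.012871i
d^4_{-2,-2}: k∈[0..2] ⇒ +0.002736 -0.110728 +0.466766 = +0.358774;  D = -0.069113+0.352054i
d^4_{-1,-2}: k∈[0..2] ⇒ -0.021318 +0.359458 -0.808143 = -0.470002;  D = +0.447234+0.144513i
d^4_{0,-2}: k∈[0..2] ⇒ +0.087538 -0.787223 +0.995542 = +0.295858;  D = +0.123664-0.268773i
d^4_{1,-2}: k∈[0..2] ⇒ -0.239639 +1.212214 -0.817598 = +0.154977;  D = +0.132128+0.080993i
d^4_{2,-2}: k∈[0..2] ⇒ +0.466766 -1.259272 +0.353891 = -0.438616;  D = +0.271894-0.344177i
d^4_{3,-2}: k∈[0..1] ⇒ -0.641443 +0.721054 = +0.079611;  D = -0.056186-0.056400i
d^4_{4,-2}: single k=0 term ⇒ +0.555287;  D = +0.437028-0.342564i
Y_4^{m'}(θ=1.3773,φ=0.9616) and Σ D·Y over m':
  (-0.0021-0.0488i)·(-0.3126+0.2659i)  (-0.1709-0.0129i)·(-0.2200-0.0578i)  (-0.0691+0.3521i)·(+0.0824+0.2241i)  (+0.4472+0.1445i)·(-0.1400+0.2007i)  (+0.1237-0.2688i)·(+0.2051+0.0000i)  (+0.1321+0.0810i)·(+0.1400+0.2007i)  (+0.2719-0.3442i)·(+0.0824-0.2241i)  (-0.0562-0.0564i)·(+0.2200-0.0578i)  (+0.4370-0.3426i)·(-0.3126-0.2659i)
Y_4^-2(R⁻¹ n̂) = -0.396170-0.014393i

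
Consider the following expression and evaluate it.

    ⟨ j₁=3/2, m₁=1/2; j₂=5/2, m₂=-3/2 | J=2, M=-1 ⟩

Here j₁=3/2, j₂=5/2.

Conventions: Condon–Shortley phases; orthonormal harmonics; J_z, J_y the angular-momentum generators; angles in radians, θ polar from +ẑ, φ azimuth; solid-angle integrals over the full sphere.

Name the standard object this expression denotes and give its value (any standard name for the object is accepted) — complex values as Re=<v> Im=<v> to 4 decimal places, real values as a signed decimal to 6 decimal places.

Clebsch–Gordan coefficient, +√(1/42) ≈ +0.154303

This is a Clebsch–Gordan (vector-coupling) coefficient.
triangle: 2!·1!·3!/7! = 12/5040
(j±m)!: 2!·1!·1!·4!·1!·3! = 288
prefactor² = (2J+1)·Δ·N² = 24/7
  k=0: +1/(0!·2!·1!·1!·0!·2!) = 1/4
  k=1: −1/(1!·1!·0!·0!·1!·3!) = -1/6
Σ = 1/12  ⇒  CG² = 24/7·(1/12)² = 1/42
CG = +√(1/42) = +0.154303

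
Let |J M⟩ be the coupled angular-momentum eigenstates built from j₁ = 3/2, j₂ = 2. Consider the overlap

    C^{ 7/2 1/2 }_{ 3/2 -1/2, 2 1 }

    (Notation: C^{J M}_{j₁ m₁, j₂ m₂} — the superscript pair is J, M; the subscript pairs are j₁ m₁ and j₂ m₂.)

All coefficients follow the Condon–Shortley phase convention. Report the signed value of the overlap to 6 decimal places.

√[8·0!3!4!/8! · 1!2!3!1!4!3!] = √(1728/35)
  +(−1)^0/∏(0,0,2,3,1,1)! = 1/12  (running 1/12)
⟨..|..⟩ = √(1728/35)·(1/12) = +0.585540

+√(12/35) = +0.585540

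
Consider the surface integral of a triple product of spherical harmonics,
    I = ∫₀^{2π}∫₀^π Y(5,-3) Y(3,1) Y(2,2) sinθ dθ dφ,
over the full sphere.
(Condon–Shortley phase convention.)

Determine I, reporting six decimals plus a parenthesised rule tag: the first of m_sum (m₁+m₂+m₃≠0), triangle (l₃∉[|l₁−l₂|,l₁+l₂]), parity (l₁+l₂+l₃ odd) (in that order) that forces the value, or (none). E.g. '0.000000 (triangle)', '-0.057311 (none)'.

-0.200476 (none)

m-sum 0 ✓  L=10 even ✓  2≤2≤8 ✓
Π(2lᵢ+1) = 11×7×5 = 385
triangle coeff Δ(5,3,2) = 1/2310
Σ_t [3,3]: t=3:−1/144 = -1/144
(3j)²=10/231 [(5 3 2; 0 0 0)], sign=-1
Σ_t [4,4]: t=4:+1/1152 = 1/1152
(3j)²=1/33 [(5 3 2; -3 1 2)], sign=+1
⇒ 4πI² = 50/99
I = (-1)√(50/99/(4π)) = -0.20047604
No selection rule forces the value: the integral is nonzero (none).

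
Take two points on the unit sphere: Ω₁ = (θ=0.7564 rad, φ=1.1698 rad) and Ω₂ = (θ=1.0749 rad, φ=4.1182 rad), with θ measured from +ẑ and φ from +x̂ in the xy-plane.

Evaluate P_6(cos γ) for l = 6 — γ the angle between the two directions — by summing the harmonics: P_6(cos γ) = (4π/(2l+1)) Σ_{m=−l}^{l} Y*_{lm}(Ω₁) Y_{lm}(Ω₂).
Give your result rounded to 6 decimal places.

Term-by-term m-sum for l=6 (normalisation 4π/13 = 0.966644):
  [-6]  conj(Y_{6,-6})(Ω₁) = +0.037428+0.033876i ; Y_{6,-6}(Ω₂) = +0.203886+0.091917i ; Δ = +0.004517+0.010347i
  [-5]  conj(Y_{6,-5})(Ω₁) = +0.168127-0.077960i ; Y_{6,-5}(Ω₂) = -0.071176-0.413034i ; Δ = -0.044167-0.063893i
  [-4]  conj(Y_{6,-4})(Ω₁) = -0.012657-0.381221i ; Y_{6,-4}(Ω₂) = -0.229605+0.220352i ; Δ = +0.086909+0.084741i
  [-3]  conj(Y_{6,-3})(Ω₁) = -0.402828-0.155227i ; Y_{6,-3}(Ω₂) = -0.105057-0.022587i ; Δ = +0.038814+0.025406i
  [-2]  conj(Y_{6,-2})(Ω₁) = -0.075990+0.078555i ; Y_{6,-2}(Ω₂) = +0.130101+0.323457i ; Δ = -0.035296-0.014360i
  [-1]  conj(Y_{6,-1})(Ω₁) = -0.131267-0.309616i ; Y_{6,-1}(Ω₂) = +0.009710-0.014371i ; Δ = -0.005724-0.001120i
  [+0]  conj(Y_{6,0})(Ω₁) = -0.216644-0.000000i ; Y_{6,0}(Ω₂) = +0.337343+0.000000i ; Δ = -0.073083-0.000000i
  [+1]  conj(Y_{6,1})(Ω₁) = +0.131267-0.309616i ; Y_{6,1}(Ω₂) = -0.009710-0.014371i ; Δ = -0.005724+0.001120i
  [+2]  conj(Y_{6,2})(Ω₁) = -0.075990-0.078555i ; Y_{6,2}(Ω₂) = +0.130101-0.323457i ; Δ = -0.035296+0.014360i
  [+3]  conj(Y_{6,3})(Ω₁) = +0.402828-0.155227i ; Y_{6,3}(Ω₂) = +0.105057-0.022587i ; Δ = +0.038814-0.025406i
  [+4]  conj(Y_{6,4})(Ω₁) = -0.012657+0.381221i ; Y_{6,4}(Ω₂) = -0.229605-0.220352i ; Δ = +0.086909-0.084741i
  [+5]  conj(Y_{6,5})(Ω₁) = -0.168127-0.077960i ; Y_{6,5}(Ω₂) = +0.071176-0.413034i ; Δ = -0.044167+0.063893i
  [+6]  conj(Y_{6,6})(Ω₁) = +0.037428-0.033876i ; Y_{6,6}(Ω₂) = +0.203886-0.091917i ; Δ = +0.004517-0.010347i
Σ over m = +0.017025+0.000000i; ×(4π/13) → +0.016457+0.000000i. Real part: 0.016457

0.016457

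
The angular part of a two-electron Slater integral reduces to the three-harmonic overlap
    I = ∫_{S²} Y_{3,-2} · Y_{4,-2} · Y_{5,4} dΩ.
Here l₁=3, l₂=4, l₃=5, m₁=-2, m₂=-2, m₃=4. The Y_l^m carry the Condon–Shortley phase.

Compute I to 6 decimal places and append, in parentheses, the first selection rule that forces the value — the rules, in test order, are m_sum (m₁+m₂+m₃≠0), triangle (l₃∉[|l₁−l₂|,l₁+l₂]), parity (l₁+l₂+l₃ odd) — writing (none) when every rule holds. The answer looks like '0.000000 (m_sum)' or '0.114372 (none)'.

0.143343 (none)

m-sum 0 ✓  L=12 even ✓  1≤5≤7 ✓
Π(2lᵢ+1) = 7×9×11 = 693
triangle coeff Δ(3,4,5) = 1/180180
Σ_t [0,2]: t=0:+1/576 t=1:−1/144 t=2:+1/576 = -1/288
(3j)²=20/1001 [(3 4 5; 0 0 0)], sign=+1
Σ_t [1,2]: t=1:−1/2880 t=2:+1/8640 = -1/4320
(3j)²=8/429 [(3 4 5; -2 -2 4)], sign=+1
⇒ 4πI² = 480/1859
I = (+1)√(480/1859/(4π)) = 0.14334284
No selection rule forces the value: the integral is nonzero (none).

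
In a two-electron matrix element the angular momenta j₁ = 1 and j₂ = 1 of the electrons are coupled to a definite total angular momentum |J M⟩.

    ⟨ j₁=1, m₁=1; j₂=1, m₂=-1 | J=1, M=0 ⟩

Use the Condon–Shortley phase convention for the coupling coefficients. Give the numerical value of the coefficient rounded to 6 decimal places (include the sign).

triangle: 1!*1!*1!/4! = 1/24
(j±m)!: 2!*0!*0!*2!*1!*1! = 4
prefactor² = (2J+1)*Δ*N² = 1/2
  k=0: +1/(0!*1!*0!*0!*1!*1!) = 1
Σ = 1  ⇒  CG² = 1/2*1² = 1/2
CG = +√(1/2) = +0.707107

+0.707107  (= +√(1/2))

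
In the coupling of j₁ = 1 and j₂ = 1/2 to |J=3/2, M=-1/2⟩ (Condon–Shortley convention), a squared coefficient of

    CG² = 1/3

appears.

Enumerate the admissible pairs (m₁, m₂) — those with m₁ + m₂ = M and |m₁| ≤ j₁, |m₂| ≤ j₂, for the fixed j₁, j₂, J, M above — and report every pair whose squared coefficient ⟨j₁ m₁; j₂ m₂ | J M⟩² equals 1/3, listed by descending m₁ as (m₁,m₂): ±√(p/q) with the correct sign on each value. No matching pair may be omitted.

(-1,1/2): +√(1/3)

Admissible pairs with m₁+m₂ = M = -1/2: (-1,1/2), (0,-1/2)
  (m₁,m₂)=(0,-1/2): CG² = 2/3, CG = +√(2/3)
  (m₁,m₂)=(-1,1/2): CG² = 1/3, CG = +√(1/3)   ← matches the target
Pairs with CG² = 1/3: (-1,1/2): +√(1/3)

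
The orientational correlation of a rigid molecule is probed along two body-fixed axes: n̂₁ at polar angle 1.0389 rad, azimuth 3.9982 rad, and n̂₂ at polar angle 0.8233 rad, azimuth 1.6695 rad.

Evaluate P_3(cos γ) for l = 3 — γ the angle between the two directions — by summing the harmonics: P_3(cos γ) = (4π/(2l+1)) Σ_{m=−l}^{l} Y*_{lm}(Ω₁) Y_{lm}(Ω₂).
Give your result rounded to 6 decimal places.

Term-by-term m-sum for l=3 (normalisation 4π/7 = 1.795196):
  m=-3: Y*=(0.224609, -0.144529)  Y=(0.048025, 0.157418)  product (0.033538, 0.028416)
  m=-2: Y*=(-0.054645, 0.381099)  Y=(-0.366425, 0.073289)  product (-0.007907, -0.143649)
  m=-1: Y*=(-0.052196, -0.060214)  Y=(-0.030613, -0.309141)  product (-0.017017, 0.017979)
  m=+0: Y*=(-0.324378, -0.000000)  Y=(-0.174874, 0.000000)  product (0.056725, 0.000000)
  m=+1: Y*=(0.052196, -0.060214)  Y=(0.030613, -0.309141)  product (-0.017017, -0.017979)
  m=+2: Y*=(-0.054645, -0.381099)  Y=(-0.366425, -0.073289)  product (-0.007907, 0.143649)
  m=+3: Y*=(-0.224609, -0.144529)  Y=(-0.048025, 0.157418)  product (0.033538, -0.028416)
Total Σ_m = (0.073954, -0.000000). Multiply by 1.795196: (0.132762, -0.000000). P_3(cos γ) = 0.132762

0.132762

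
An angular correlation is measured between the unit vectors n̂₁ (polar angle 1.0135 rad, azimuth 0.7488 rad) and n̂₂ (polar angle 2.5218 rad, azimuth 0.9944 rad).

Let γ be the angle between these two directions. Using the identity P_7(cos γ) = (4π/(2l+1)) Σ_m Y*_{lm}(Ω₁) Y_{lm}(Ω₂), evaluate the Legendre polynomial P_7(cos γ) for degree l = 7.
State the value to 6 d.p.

-0.102140

Addition theorem: P_7(cos γ) = (4π/15) Σ_m Y*_{lm}(Ω₁) Y_{lm}(Ω₂), m = −7…7:
  term(m=-7) = -0.000262-0.001750i   from Y*(Ω₁)=+0.080058-0.136885i, Y(Ω₂)=+0.008692-0.006995i
  term(m=-6) = -0.002099+0.021529i   from Y*(Ω₁)=-0.080545-0.360886i, Y(Ω₂)=-0.055588-0.018223i
  term(m=-5) = +0.026449-0.074109i   from Y*(Ω₁)=-0.350961-0.241348i, Y(Ω₂)=+0.047424+0.178549i
  term(m=-4) = -0.027155+0.040698i   from Y*(Ω₁)=-0.126788+0.018695i, Y(Ω₂)=+0.255944-0.283256i
  term(m=-3) = -0.102317+0.092826i   from Y*(Ω₁)=+0.180701-0.225477i, Y(Ω₂)=-0.472124-0.075413i
  term(m=-2) = +0.050649-0.027094i   from Y*(Ω₁)=-0.019966-0.272288i, Y(Ω₂)=+0.085405+0.192276i
  term(m=-1) = -0.053883+0.013506i   from Y*(Ω₁)=+0.135828+0.126233i, Y(Ω₂)=-0.163270+0.251174i
  term(m=+0) = +0.095315+0.000000i   from Y*(Ω₁)=+0.298984-0.000000i, Y(Ω₂)=+0.318798+0.000000i
  term(m=+1) = -0.053883-0.013506i   from Y*(Ω₁)=-0.135828+0.126233i, Y(Ω₂)=+0.163270+0.251174i
  term(m=+2) = +0.050649+0.027094i   from Y*(Ω₁)=-0.019966+0.272288i, Y(Ω₂)=+0.085405-0.192276i
  term(m=+3) = -0.102317-0.092826i   from Y*(Ω₁)=-0.180701-0.225477i, Y(Ω₂)=+0.472124-0.075413i
  term(m=+4) = -0.027155-0.040698i   from Y*(Ω₁)=-0.126788-0.018695i, Y(Ω₂)=+0.255944+0.283256i
  term(m=+5) = +0.026449+0.074109i   from Y*(Ω₁)=+0.350961-0.241348i, Y(Ω₂)=-0.047424+0.178549i
  term(m=+6) = -0.002099-0.021529i   from Y*(Ω₁)=-0.080545+0.360886i, Y(Ω₂)=-0.055588+0.018223i
  term(m=+7) = -0.000262+0.001750i   from Y*(Ω₁)=-0.080058-0.136885i, Y(Ω₂)=-0.008692-0.006995i
Σ over m = -0.121921+0.000000i; ×(4π/15) → -0.102140+0.000000i. Real part: -0.102140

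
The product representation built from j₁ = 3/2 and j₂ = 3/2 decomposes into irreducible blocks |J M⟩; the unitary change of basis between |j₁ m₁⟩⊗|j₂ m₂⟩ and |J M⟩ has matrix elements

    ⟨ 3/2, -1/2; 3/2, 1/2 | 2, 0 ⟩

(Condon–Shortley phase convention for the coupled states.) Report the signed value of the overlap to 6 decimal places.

√[5·1!2!2!/6! · 1!2!2!1!2!2!] = √(4/9)
  +(−1)^0/∏(0,1,2,2,0,0)! = 1/4  (running 1/4)
  +(−1)^1/∏(1,0,1,1,1,1)! = -1  (running -3/4)
⟨..|..⟩ = √(4/9)·(-3/4) = -0.500000

-0.500000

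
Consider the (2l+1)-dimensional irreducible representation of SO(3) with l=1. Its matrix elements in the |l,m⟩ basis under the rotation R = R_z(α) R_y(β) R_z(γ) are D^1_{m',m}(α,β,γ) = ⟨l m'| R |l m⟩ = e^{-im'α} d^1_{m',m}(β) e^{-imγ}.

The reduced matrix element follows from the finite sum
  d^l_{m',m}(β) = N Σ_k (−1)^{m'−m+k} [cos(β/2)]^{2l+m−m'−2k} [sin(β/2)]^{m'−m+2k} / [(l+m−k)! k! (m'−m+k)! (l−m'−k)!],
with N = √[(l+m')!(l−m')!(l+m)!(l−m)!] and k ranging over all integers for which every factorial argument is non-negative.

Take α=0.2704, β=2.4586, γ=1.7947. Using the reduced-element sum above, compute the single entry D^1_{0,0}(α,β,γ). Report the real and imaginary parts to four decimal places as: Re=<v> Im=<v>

D^1_{0,0}(0.2704,2.4586,1.7947) = e^{-i·0·0.2704}·d^1_{0,0}(2.4586)·e^{-i·0·1.7947}. Compute d first:
c=cos(2.458600/2)=0.334897, s=sin(2.458600/2)=0.942255; N=√[1·1·1·1]=1.000000
Admissible k: 0..1 (factorial args all ≥0)
  k=0: (−1)^0·1.0000/(1)·0.3349^2·0.9423^0 = +0.112156
  k=1: (−1)^1·1.0000/(1)·0.3349^0·0.9423^2 = -0.887844
d^1_{0,0}(2.4586) = +0.112156 -0.887844 = -0.775687
Attach z-rotation phases: D = e^{-i(0)(0.2704)}·(-0.775687)·e^{-i(0)(1.7947)} = -0.775687+0.000000i

Re=-0.7757 Im=0.0000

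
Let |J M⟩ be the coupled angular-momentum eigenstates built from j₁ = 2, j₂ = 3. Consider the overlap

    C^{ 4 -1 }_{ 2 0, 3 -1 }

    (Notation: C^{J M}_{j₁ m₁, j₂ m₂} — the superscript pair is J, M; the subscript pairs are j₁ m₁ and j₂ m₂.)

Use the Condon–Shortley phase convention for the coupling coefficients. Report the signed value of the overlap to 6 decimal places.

+√(3/28) ≈ +0.327327

j₁+j₂−J=1  J+j₁−j₂=3  J−j₁+j₂=5  j₁+j₂+J+1=10
(j₁±m₁, j₂±m₂, J±M) = (2,2,2,4,3,5)
P² = 1728/7
sum k=0..1:
  [0] +1/24 = 1/24
  [1] −1/48 = -1/48
S = 1/48
C² = P²·S² = 3/28 ; C = +0.327327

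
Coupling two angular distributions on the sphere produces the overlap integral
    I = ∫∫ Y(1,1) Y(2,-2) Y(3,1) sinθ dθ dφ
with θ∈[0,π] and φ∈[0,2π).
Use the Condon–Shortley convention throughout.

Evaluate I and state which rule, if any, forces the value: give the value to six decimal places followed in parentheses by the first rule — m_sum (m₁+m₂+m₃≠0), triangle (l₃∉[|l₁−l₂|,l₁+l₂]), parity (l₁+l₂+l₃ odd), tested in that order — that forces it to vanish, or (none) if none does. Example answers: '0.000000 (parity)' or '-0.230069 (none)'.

m-sum 0 ✓  L=6 even ✓  1≤3≤3 ✓
Π(2lᵢ+1) = 3×5×7 = 105
triangle coeff Δ(1,2,3) = 1/105
Σ_t [0,0]: t=0:+1/4 = 1/4
(3j)²=3/35 [(1 2 3; 0 0 0)], sign=-1
Σ_t [0,0]: t=0:+1/48 = 1/48
(3j)²=1/105 [(1 2 3; 1 -2 1)], sign=+1
⇒ 4πI² = 3/35
I = (-1)√(3/35/(4π)) = -0.08258890
No selection rule forces the value: the integral is nonzero (none).

-0.082589 (none)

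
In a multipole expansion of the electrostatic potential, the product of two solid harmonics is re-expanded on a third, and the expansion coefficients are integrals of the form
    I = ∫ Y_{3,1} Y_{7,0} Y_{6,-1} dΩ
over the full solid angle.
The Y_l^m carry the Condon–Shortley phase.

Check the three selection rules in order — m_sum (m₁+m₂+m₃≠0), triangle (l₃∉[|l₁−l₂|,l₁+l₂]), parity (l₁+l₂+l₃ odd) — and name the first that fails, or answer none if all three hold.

none

azimuthal sum: 1 + 0 − 1 = 0  ✓
4 ≤ 6 ≤ 10 (triangle on l)  ✓
L = 3 + 7 + 6 = 16 (even)  ✓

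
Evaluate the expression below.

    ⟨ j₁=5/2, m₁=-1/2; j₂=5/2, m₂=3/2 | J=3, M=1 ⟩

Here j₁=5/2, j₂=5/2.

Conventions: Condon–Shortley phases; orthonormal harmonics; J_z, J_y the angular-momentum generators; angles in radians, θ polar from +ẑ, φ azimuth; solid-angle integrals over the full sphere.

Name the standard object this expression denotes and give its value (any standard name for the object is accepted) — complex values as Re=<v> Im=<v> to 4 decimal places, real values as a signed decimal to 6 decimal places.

This is a Clebsch–Gordan (vector-coupling) coefficient.
j₁+j₂−J=2  J+j₁−j₂=3  J−j₁+j₂=3  j₁+j₂+J+1=9
(j₁±m₁, j₂±m₂, J±M) = (2,3,4,1,4,2)
P² = 96/5
sum k=1..2:
  [1] −1/12 = -1/12
  [2] +1/8 = 1/8
S = 1/24
C² = P²·S² = 1/30 ; C = +0.182574

Clebsch–Gordan coefficient, +√(1/30) ≈ +0.182574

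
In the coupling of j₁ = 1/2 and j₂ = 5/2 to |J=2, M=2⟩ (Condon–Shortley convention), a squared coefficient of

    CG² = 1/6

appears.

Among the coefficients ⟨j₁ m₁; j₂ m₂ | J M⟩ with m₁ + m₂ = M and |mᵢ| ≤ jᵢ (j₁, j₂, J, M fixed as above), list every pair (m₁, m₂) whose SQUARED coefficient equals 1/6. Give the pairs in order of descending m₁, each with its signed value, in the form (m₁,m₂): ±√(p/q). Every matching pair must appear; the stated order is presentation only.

Admissible pairs with m₁+m₂ = M = 2: (-1/2,5/2), (1/2,3/2)
  (m₁,m₂)=(1/2,3/2): CG² = 1/6, CG = +√(1/6)   ← matches the target
  (m₁,m₂)=(-1/2,5/2): CG² = 5/6, CG = −√(5/6)
Pairs with CG² = 1/6: (1/2,3/2): +√(1/6)

(1/2,3/2): +√(1/6)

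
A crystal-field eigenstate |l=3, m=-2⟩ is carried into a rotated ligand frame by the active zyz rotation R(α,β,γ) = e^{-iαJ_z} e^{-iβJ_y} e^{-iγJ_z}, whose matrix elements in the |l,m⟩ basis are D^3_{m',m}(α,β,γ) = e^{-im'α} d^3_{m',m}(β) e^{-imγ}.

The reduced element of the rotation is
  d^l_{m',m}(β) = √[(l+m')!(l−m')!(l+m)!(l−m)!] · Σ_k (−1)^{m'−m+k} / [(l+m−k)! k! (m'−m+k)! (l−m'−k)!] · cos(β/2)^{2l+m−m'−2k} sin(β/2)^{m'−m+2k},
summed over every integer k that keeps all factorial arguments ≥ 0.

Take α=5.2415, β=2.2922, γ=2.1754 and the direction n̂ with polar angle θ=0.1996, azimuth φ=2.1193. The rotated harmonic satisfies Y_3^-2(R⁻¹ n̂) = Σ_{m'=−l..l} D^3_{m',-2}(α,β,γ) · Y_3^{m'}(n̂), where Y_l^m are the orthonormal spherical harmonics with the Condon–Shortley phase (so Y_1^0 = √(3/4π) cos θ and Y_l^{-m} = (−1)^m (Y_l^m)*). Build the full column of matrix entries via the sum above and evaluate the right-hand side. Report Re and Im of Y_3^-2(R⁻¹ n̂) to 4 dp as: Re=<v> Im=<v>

Need the full column D^3_{m',-2} for m'=−3..3 at α=5.2415, β=2.2922, γ=2.1754.
cos(β/2)=0.412044, sin(β/2)=0.911164
d^3_{-3,-2}: single k=1 term ⇒ +0.026509;  D = +0.008967+0.024946i
d^3_{-2,-2}: k∈[0..1] ⇒ +0.004894 -0.119657 = -0.114763;  D = +0.073636-0.088024i
d^3_{-1,-2}: k∈[0..1] ⇒ -0.034223 +0.334696 = +0.300473;  D = -0.296267-0.050101i
d^3_{0,-2}: k∈[0..1] ⇒ +0.131078 -0.640965 = -0.509887;  D = +0.180378+0.476916i
d^3_{1,-2}: k∈[0..1] ⇒ -0.334696 +0.818326 = +0.483630;  D = +0.304139-0.376028i
d^3_{2,-2}: k∈[0..1] ⇒ +0.585118 -0.572241 = +0.012877;  D = +0.012730+0.001937i
d^3_{3,-2}: single k=0 term ⇒ -0.633872;  D = -0.234013-0.589095i
Y_3^{m'}(θ=0.1996,φ=2.1193) and Σ D·Y over m':
  (+0.0090+0.0249i)·(+0.0032-0.0002i)  (+0.0736-0.0880i)·(-0.0180+0.0350i)  (-0.2963-0.0501i)·(-0.1271-0.2080i)  (+0.1804+0.4769i)·(+0.6596+0.0000i)  (+0.3041-0.3760i)·(+0.1271-0.2080i)  (+0.0127+0.0019i)·(-0.0180-0.0350i)  (-0.2340-0.5891i)·(-0.0032-0.0002i)
Y_3^-2(R⁻¹ n̂) = +0.108913+0.277262i

Re=0.1089 Im=0.2773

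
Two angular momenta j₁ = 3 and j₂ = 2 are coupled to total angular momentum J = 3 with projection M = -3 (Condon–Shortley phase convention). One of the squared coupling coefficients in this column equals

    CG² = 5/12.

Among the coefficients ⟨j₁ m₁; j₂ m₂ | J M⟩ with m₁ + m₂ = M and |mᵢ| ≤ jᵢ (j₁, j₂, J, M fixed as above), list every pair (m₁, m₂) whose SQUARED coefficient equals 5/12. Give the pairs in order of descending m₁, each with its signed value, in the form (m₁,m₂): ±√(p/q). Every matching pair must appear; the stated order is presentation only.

(-2,-1): −√(5/12); (-3,0): +√(5/12)

Admissible pairs with m₁+m₂ = M = -3: (-3,0), (-2,-1), (-1,-2)
  (m₁,m₂)=(-1,-2): CG² = 1/6, CG = +√(1/6)
  (m₁,m₂)=(-2,-1): CG² = 5/12, CG = −√(5/12)   ← matches the target
  (m₁,m₂)=(-3,0): CG² = 5/12, CG = +√(5/12)   ← matches the target
Pairs with CG² = 5/12: (-2,-1): −√(5/12); (-3,0): +√(5/12)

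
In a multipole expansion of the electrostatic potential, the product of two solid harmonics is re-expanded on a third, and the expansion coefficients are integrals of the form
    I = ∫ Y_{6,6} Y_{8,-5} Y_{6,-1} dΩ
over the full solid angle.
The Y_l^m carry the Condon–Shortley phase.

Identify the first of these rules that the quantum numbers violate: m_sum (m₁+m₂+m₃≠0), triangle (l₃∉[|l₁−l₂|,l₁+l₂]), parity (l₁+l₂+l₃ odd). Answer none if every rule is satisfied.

azimuthal sum: 6 − 5 − 1 = 0  ✓
2 ≤ 6 ≤ 14 (triangle on l)  ✓
L = 6 + 8 + 6 = 20 (even)  ✓

none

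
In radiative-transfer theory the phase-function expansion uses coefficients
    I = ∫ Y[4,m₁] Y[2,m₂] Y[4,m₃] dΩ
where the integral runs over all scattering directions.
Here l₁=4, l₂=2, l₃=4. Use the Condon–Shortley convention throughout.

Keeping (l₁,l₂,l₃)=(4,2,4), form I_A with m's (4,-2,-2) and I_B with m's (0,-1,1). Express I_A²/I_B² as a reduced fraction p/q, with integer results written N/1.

Shared (l₁,l₂,l₃)=(4,2,4): N and (l;000)² cancel in I_A²/I_B².
A: Δ = 2!·6!·2!/11! = 1/13860; Racah Σ t=0..0: t=0:+1/2880 = 1/2880; ⇒ 3j(4 2 4; 4 -2 -2)² = 2/165, sgn +1
B: Δ = 2!·6!·2!/11! = 1/13860; Racah Σ t=0..1: t=0:+1/96 t=1:−1/72 = -1/288; ⇒ 3j(4 2 4; 0 -1 1)² = 1/462, sgn +1
I_A²/I_B² = (2/165)/(1/462) = 28/5

28/5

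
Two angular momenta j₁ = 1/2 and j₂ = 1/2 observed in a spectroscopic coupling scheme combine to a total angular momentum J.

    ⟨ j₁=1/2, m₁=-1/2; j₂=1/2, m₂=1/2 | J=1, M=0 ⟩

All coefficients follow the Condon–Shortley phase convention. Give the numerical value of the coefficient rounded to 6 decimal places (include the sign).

+√(1/2) = +0.707107

√[3·0!1!1!/3! · 0!1!1!0!1!1!] = √(1/2)
  +(−1)^0/∏(0,0,1,1,0,0)! = 1  (running 1)
⟨..|..⟩ = √(1/2)·(1) = +0.707107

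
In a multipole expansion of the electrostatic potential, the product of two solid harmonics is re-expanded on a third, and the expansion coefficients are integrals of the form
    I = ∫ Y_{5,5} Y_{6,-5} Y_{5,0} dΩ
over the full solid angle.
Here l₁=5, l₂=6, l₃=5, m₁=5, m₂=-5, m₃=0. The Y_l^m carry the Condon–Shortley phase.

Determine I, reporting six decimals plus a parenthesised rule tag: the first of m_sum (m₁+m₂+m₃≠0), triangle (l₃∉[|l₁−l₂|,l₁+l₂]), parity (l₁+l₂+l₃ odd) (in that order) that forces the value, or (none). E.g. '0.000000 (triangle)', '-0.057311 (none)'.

-0.152641 (none)

Checks pass: Σm=0; 16 even; l₃=5∈[1,11].
(2·5+1)(2·6+1)(2·5+1) = 1573
Δ: 6! 4! 6! / 17! → 1/28588560
sum: t=1:−1/345600 t=2:+1/13824 t=3:−1/5184 t=4:+1/13824 t=5:−1/345600 = -7/129600
3j²(5 6 5; 0 0 0) = Δ·Π!·Σ² = 80/7293  (sign +1)
sum: t=0:+1/2073600 = 1/2073600
3j²(5 6 5; 5 -5 0) = Δ·Π!·Σ² = 15/884  (sign -1)
combine: 4πI² = 1573·80/7293·15/884 = 1100/3757
take √, sign -1: I = -0.15264086
No selection rule forces the value: the integral is nonzero (none).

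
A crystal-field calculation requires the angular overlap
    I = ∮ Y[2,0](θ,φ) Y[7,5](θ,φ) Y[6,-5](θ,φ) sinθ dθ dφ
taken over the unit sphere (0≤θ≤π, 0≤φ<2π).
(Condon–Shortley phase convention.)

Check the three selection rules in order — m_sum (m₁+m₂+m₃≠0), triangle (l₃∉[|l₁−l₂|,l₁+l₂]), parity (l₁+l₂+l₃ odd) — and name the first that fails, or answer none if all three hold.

m₁+m₂+m₃ = 0 + 5 − 5 = 0  ✓
triangle: |2−7|=5 ≤ l₃=6 ≤ 2+7=9  ✓
parity: l₁+l₂+l₃ = 15 is odd  ✗

parity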